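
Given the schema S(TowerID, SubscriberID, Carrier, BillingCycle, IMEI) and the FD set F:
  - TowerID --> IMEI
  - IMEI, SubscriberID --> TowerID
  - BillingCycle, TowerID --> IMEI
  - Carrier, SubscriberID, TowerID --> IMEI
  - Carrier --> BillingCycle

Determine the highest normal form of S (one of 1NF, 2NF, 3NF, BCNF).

Candidate keys: {Carrier, IMEI, SubscriberID}, {Carrier, SubscriberID, TowerID}. Prime attributes: {Carrier, IMEI, SubscriberID, TowerID}.
TowerID --> IMEI: {TowerID}⁺ = {IMEI, TowerID}, which is not all of the attributes, so the left side is not a superkey — BCNF is violated.
Carrier --> BillingCycle has non-prime {BillingCycle} on the right and a non-superkey on the left, so 3NF fails.
Since {Carrier} ⊂ {Carrier, IMEI, SubscriberID} and {Carrier}⁺ ⊇ {BillingCycle} with {BillingCycle} non-prime, there is a partial dependency; 2NF fails.

1NF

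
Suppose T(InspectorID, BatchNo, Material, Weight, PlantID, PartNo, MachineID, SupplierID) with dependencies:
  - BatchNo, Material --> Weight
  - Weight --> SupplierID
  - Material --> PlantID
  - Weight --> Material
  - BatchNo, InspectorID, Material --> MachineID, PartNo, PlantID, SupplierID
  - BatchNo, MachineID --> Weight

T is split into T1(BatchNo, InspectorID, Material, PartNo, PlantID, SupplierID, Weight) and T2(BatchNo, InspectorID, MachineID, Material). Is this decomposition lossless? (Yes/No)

Yes

T1 ∩ T2 = {BatchNo, InspectorID, Material}; its closure under F is {BatchNo, InspectorID, MachineID, Material, PartNo, PlantID, SupplierID, Weight}.
Since T1 ⊆ {BatchNo, InspectorID, MachineID, Material, PartNo, PlantID, SupplierID, Weight}, the intersection is a superkey of T1; the decomposition is lossless.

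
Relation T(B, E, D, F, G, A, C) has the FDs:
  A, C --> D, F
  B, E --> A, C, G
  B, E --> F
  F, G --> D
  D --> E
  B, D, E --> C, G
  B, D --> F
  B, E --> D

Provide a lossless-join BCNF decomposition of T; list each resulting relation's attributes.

Candidate keys of the original relation: {A, B, C}, {B, D}, {B, E}, {B, F, G}.
In {A, B, C, D, E, F, G}, {A, C} is not a superkey ({A, C}⁺ restricted to this set is {A, C, D, E, F}), so split on A, C --> D, E, F into {A, C, D, E, F} and {A, B, C, G}.
In {A, C, D, E, F}, {D} is not a superkey ({D}⁺ restricted to this set is {D, E}), so split on D --> E into {D, E} and {A, C, D, F}.
{D, E} has no BCNF violation.
{A, C, D, F} has no BCNF violation.
{A, B, C, G} has no BCNF violation.

{A, B, C, G}; {A, C, D, F}; {D, E}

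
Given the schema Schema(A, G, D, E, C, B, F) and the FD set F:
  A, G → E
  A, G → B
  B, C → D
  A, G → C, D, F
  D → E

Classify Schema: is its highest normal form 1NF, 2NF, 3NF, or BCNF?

Candidate key: {A, G}. Prime attributes: {A, G}.
B, C → D breaks BCNF: {B, C}⁺ = {B, C, D, E}, so {B, C} is not a superkey.
Because {D} is non-prime and the left side of B, C → D is not a superkey, the relation is not in 3NF.
No non-prime attribute depends on a proper subset of any candidate key, so 2NF holds.

2NF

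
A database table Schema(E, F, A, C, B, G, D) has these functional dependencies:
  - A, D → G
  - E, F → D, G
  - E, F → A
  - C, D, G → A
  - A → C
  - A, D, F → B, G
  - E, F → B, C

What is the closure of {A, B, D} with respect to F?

{A, B, C, D, G}

Start with {A, B, D}.
A, D → G applies; add {G} → now {A, B, D, G}.
A → C applies; add {C} → now {A, B, C, D, G}.
No further FD applies.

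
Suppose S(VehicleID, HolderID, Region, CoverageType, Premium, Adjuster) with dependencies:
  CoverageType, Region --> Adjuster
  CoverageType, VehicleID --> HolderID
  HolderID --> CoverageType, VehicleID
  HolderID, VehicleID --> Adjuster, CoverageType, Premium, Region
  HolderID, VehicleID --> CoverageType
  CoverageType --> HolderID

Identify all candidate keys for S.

{CoverageType}, {HolderID}

Closure of {CoverageType} is {Adjuster, CoverageType, HolderID, Premium, Region, VehicleID}, the whole schema; {CoverageType} is a candidate key.
Closure of {HolderID} is {Adjuster, CoverageType, HolderID, Premium, Region, VehicleID}, the whole schema; {HolderID} is a candidate key.
These are minimal and exhaustive — every other superkey contains one of them.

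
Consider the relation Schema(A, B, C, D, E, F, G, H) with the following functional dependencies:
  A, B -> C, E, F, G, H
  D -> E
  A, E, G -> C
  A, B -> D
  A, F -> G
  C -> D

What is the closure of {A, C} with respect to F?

Start with {A, C}.
C -> D applies; add {D} → now {A, C, D}.
D -> E applies; add {E} → now {A, C, D, E}.
No further FD applies.

{A, C, D, E}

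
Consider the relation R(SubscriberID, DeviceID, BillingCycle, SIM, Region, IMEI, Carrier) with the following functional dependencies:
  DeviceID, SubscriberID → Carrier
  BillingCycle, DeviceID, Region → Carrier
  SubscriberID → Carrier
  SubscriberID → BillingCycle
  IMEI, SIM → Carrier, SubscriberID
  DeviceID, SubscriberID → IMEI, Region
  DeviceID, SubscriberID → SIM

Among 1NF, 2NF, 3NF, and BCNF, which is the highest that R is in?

1NF

Candidate keys: {DeviceID, IMEI, SIM}, {DeviceID, SubscriberID}. Prime attributes: {DeviceID, IMEI, SIM, SubscriberID}.
BillingCycle, DeviceID, Region → Carrier breaks BCNF: {BillingCycle, DeviceID, Region}⁺ = {BillingCycle, Carrier, DeviceID, Region}, so {BillingCycle, DeviceID, Region} is not a superkey.
BillingCycle, DeviceID, Region → Carrier has non-prime {Carrier} on the right and a non-superkey on the left, so 3NF fails.
Since {SubscriberID} ⊂ {DeviceID, SubscriberID} and {SubscriberID}⁺ ⊇ {BillingCycle, Carrier} with {BillingCycle, Carrier} non-prime, there is a partial dependency; 2NF fails.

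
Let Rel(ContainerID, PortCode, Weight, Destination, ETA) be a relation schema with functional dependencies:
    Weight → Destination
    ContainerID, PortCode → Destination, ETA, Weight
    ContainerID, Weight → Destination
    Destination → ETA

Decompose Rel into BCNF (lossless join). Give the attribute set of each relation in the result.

{ContainerID, PortCode, Weight}; {Destination, ETA}; {Destination, Weight}

Candidate key of the original relation: {ContainerID, PortCode}.
Within {ContainerID, Destination, ETA, PortCode, Weight}: {Weight}⁺ ∩ {ContainerID, Destination, ETA, PortCode, Weight} = {Destination, ETA, Weight}, not the whole set, so Weight → Destination, ETA violates BCNF; decompose into {Destination, ETA, Weight} and {ContainerID, PortCode, Weight}.
Within {Destination, ETA, Weight}: {Destination}⁺ ∩ {Destination, ETA, Weight} = {Destination, ETA}, not the whole set, so Destination → ETA violates BCNF; decompose into {Destination, ETA} and {Destination, Weight}.
{Destination, ETA} is in BCNF.
{Destination, Weight} is in BCNF.
{ContainerID, PortCode, Weight} is in BCNF.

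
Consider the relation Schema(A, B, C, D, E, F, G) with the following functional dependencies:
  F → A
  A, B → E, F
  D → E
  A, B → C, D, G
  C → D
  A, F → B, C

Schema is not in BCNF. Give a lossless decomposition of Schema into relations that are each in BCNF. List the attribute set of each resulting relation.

{A, B, C, F, G}; {C, D}; {D, E}

Candidate keys of the original relation: {A, B}, {F}.
In {A, B, C, D, E, F, G}, {D} is not a superkey ({D}⁺ restricted to this set is {D, E}), so split on D → E into {D, E} and {A, B, C, D, F, G}.
{D, E} has no BCNF violation.
In {A, B, C, D, F, G}, {C} is not a superkey ({C}⁺ restricted to this set is {C, D}), so split on C → D into {C, D} and {A, B, C, F, G}.
{C, D} has no BCNF violation.
{A, B, C, F, G} has no BCNF violation.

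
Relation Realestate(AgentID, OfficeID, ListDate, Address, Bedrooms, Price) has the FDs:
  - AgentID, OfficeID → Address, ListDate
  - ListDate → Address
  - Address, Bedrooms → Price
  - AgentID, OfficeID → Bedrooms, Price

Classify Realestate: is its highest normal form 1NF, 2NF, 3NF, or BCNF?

2NF

Candidate key: {AgentID, OfficeID}. Prime attributes: {AgentID, OfficeID}.
ListDate → Address breaks BCNF: {ListDate}⁺ = {Address, ListDate}, so {ListDate} is not a superkey.
Because {Address} is non-prime and the left side of ListDate → Address is not a superkey, the relation is not in 3NF.
No non-prime attribute depends on a proper subset of any candidate key, so 2NF holds.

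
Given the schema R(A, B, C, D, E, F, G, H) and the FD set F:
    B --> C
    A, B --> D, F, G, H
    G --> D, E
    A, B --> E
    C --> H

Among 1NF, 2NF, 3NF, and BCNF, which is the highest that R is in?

Candidate key: {A, B}. Prime attributes: {A, B}.
B --> C breaks BCNF: {B}⁺ = {B, C, H}, so {B} is not a superkey.
Because {C} is non-prime and the left side of B --> C is not a superkey, the relation is not in 3NF.
Since {B} ⊂ {A, B} and {B}⁺ ⊇ {C, H} with {C, H} non-prime, there is a partial dependency; 2NF fails.

1NF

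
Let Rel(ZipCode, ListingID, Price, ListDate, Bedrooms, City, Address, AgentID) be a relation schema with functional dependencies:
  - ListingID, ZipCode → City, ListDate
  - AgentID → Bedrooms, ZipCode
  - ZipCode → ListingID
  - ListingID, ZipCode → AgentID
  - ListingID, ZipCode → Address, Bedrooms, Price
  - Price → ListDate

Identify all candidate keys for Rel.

Closure of {AgentID} is {Address, AgentID, Bedrooms, City, ListDate, ListingID, Price, ZipCode}, the whole schema; {AgentID} is a candidate key.
Closure of {ZipCode} is {Address, AgentID, Bedrooms, City, ListDate, ListingID, Price, ZipCode}, the whole schema; {ZipCode} is a candidate key.
Any other superkey properly contains one of these, so there are no further candidate keys.

{AgentID}, {ZipCode}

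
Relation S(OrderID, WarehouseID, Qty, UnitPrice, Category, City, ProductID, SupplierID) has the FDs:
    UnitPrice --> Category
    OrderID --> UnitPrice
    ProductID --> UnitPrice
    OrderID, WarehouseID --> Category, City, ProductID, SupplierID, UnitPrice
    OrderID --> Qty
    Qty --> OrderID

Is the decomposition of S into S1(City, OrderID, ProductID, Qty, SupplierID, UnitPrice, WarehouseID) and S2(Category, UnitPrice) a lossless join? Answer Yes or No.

S1 ∩ S2 = {UnitPrice}; its closure under F is {Category, UnitPrice}.
This includes all of S2, so the common attributes are a superkey of S2 — the join is lossless.

Yes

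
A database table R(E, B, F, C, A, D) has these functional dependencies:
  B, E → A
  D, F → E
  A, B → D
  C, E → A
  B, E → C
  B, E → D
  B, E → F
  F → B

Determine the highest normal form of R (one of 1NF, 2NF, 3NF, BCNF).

3NF

Candidate keys: {A, F}, {B, E}, {D, F}, {E, F}. Prime attributes: {A, B, D, E, F}.
A, B → D breaks BCNF: {A, B}⁺ = {A, B, D}, so {A, B} is not a superkey.
But every attribute on its right side ({D}) is prime, and the same holds for every other non-superkey FD, so 3NF still holds.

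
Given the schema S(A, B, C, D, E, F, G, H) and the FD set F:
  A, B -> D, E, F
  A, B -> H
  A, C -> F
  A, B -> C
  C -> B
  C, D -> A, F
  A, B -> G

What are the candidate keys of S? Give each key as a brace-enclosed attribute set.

{A, B}, {A, C}, {C, D}

{A, B}⁺ = {A, B, C, D, E, F, G, H} — all of the relation — so {A, B} is a candidate key.
{A, C}⁺ = {A, B, C, D, E, F, G, H} — all of the relation — so {A, C} is a candidate key.
{C, D}⁺ = {A, B, C, D, E, F, G, H} — all of the relation — so {C, D} is a candidate key.
These are minimal and exhaustive — every other superkey contains one of them.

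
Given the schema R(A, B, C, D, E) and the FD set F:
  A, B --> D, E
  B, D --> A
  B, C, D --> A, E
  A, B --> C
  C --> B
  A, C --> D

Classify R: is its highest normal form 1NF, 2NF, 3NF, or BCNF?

3NF

Candidate keys: {A, B}, {A, C}, {B, D}, {C, D}. Prime attributes: {A, B, C, D}.
C --> B: {C}⁺ = {B, C}, which is not all of the attributes, so the left side is not a superkey — BCNF is violated.
Since {B} ⊆ prime attributes and every other non-superkey FD also has a prime right side, the schema is in 3NF.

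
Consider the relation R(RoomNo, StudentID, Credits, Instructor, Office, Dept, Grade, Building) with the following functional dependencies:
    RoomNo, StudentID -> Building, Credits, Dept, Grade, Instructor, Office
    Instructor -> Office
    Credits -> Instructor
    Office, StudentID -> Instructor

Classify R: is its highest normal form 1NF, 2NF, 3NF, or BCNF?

Candidate key: {RoomNo, StudentID}. Prime attributes: {RoomNo, StudentID}.
Instructor -> Office: {Instructor}⁺ = {Instructor, Office}, which is not all of the attributes, so the left side is not a superkey — BCNF is violated.
Instructor -> Office determines the non-prime attribute {Office} from a non-superkey — 3NF is violated.
No non-prime attribute depends on a proper subset of any candidate key, so 2NF holds.

2NF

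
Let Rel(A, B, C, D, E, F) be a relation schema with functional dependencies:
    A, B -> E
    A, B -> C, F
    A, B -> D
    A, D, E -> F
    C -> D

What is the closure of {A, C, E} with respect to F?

Start with {A, C, E}.
C -> D applies; add {D} → now {A, C, D, E}.
A, D, E -> F applies; add {F} → now {A, C, D, E, F}.
No further FD applies.

{A, C, D, E, F}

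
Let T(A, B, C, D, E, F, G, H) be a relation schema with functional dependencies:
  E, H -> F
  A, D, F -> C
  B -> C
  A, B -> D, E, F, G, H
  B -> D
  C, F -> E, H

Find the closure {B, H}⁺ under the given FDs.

{B, C, D, H}

Start with {B, H}.
B -> C applies; add {C} → now {B, C, H}.
B -> D applies; add {D} → now {B, C, D, H}.
No further FD applies.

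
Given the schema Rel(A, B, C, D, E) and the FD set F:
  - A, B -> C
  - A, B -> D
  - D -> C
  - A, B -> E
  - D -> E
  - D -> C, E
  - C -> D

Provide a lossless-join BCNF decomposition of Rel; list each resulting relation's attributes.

{A, B, D}; {C, D, E}

Candidate key of the original relation: {A, B}.
Within {A, B, C, D, E}: {D}⁺ ∩ {A, B, C, D, E} = {C, D, E}, not the whole set, so D -> C, E violates BCNF; decompose into {C, D, E} and {A, B, D}.
{C, D, E}: every determinant is a superkey — BCNF.
{A, B, D}: every determinant is a superkey — BCNF.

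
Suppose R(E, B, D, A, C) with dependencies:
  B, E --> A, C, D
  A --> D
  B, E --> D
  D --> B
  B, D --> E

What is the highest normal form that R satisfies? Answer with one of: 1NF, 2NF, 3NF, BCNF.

Candidate keys: {A}, {B, E}, {D}. Prime attributes: {A, B, D, E}.
The left-hand side of every FD is a superkey, so BCNF is satisfied.

BCNF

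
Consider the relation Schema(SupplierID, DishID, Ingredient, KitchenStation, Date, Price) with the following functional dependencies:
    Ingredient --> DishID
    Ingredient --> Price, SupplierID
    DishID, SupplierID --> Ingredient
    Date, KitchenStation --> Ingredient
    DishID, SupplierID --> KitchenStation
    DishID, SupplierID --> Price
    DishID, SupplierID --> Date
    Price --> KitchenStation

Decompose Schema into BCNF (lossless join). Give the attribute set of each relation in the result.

Candidate keys of the original relation: {Date, KitchenStation}, {Date, Price}, {DishID, SupplierID}, {Ingredient}.
Within {Date, DishID, Ingredient, KitchenStation, Price, SupplierID}: {Price}⁺ ∩ {Date, DishID, Ingredient, KitchenStation, Price, SupplierID} = {KitchenStation, Price}, not the whole set, so Price --> KitchenStation violates BCNF; decompose into {KitchenStation, Price} and {Date, DishID, Ingredient, Price, SupplierID}.
{KitchenStation, Price}: every determinant is a superkey — BCNF.
{Date, DishID, Ingredient, Price, SupplierID}: every determinant is a superkey — BCNF.

{Date, DishID, Ingredient, Price, SupplierID}; {KitchenStation, Price}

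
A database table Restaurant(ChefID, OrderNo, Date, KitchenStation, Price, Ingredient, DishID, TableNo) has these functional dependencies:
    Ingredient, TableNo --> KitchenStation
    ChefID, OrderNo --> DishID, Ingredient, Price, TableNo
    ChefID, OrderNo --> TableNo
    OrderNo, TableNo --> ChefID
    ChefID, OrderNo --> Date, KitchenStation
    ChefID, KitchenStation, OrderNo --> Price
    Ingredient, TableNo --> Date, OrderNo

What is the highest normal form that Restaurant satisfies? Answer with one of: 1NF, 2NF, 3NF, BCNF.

Candidate keys: {ChefID, OrderNo}, {Ingredient, TableNo}, {OrderNo, TableNo}. Prime attributes: {ChefID, Ingredient, OrderNo, TableNo}.
Every FD has a superkey on the left, so the relation is in BCNF.

BCNF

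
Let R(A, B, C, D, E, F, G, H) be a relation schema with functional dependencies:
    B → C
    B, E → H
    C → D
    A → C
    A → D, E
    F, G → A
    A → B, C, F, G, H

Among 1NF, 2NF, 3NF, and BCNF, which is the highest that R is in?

Candidate keys: {A}, {F, G}. Prime attributes: {A, F, G}.
B → C: {B}⁺ = {B, C, D}, which is not all of the attributes, so the left side is not a superkey — BCNF is violated.
B → C has non-prime {C} on the right and a non-superkey on the left, so 3NF fails.
No proper subset of a key has a non-prime attribute in its closure, so there is no partial dependency; 2NF holds.

2NF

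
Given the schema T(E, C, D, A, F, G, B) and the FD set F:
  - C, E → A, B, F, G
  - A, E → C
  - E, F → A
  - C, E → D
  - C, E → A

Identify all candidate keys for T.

{A, E}, {C, E}, {E, F}

Attributes never on any right-hand side: {E} — every candidate key must contain it.
{A, E}⁺ = {A, B, C, D, E, F, G} — all of the relation — so {A, E} is a candidate key.
{C, E}⁺ = {A, B, C, D, E, F, G} — all of the relation — so {C, E} is a candidate key.
{E, F}⁺ = {A, B, C, D, E, F, G} — all of the relation — so {E, F} is a candidate key.
These are minimal and exhaustive — every other superkey contains one of them.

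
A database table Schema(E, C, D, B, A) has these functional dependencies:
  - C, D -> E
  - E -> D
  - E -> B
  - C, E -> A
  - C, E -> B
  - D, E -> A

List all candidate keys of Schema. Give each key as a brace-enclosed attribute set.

Attributes never on any right-hand side: {C} — every candidate key must contain it.
{C, D} is a candidate key since {C, D}⁺ = {A, B, C, D, E} covers every attribute.
{C, E} is a candidate key since {C, E}⁺ = {A, B, C, D, E} covers every attribute.
These are minimal and exhaustive — every other superkey contains one of them.

{C, D}, {C, E}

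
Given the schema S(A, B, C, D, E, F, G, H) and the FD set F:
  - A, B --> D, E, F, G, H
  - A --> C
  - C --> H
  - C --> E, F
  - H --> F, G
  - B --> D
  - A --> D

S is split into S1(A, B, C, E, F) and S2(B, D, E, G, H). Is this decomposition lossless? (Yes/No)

No

Common attributes: {B, E}; their closure is {B, D, E}.
S1 ⊄ {B, D, E} and S2 ⊄ {B, D, E}, so the split is lossy.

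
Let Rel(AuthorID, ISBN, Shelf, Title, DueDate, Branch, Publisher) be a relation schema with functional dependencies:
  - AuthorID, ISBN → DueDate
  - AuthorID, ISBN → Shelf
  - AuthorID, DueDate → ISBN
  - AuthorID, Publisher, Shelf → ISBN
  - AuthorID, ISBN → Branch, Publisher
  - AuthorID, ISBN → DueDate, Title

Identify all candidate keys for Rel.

{AuthorID} never appears on the right of any FD, so every key must include it.
{AuthorID, DueDate}⁺ = {AuthorID, Branch, DueDate, ISBN, Publisher, Shelf, Title}, which is every attribute, so {AuthorID, DueDate} is a candidate key.
{AuthorID, ISBN}⁺ = {AuthorID, Branch, DueDate, ISBN, Publisher, Shelf, Title}, which is every attribute, so {AuthorID, ISBN} is a candidate key.
{AuthorID, Publisher, Shelf}⁺ = {AuthorID, Branch, DueDate, ISBN, Publisher, Shelf, Title}, which is every attribute, so {AuthorID, Publisher, Shelf} is a candidate key.
No proper subset of any of these is a key, and no other minimal superkey exists.

{AuthorID, DueDate}, {AuthorID, ISBN}, {AuthorID, Publisher, Shelf}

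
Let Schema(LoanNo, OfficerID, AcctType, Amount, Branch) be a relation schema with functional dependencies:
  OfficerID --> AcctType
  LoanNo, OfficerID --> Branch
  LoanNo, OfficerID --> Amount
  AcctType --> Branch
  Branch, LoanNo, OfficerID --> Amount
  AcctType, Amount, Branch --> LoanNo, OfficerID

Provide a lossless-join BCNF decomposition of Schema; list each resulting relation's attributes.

{AcctType, Branch}; {AcctType, OfficerID}; {Amount, LoanNo, OfficerID}

Candidate keys of the original relation: {AcctType, Amount}, {Amount, OfficerID}, {LoanNo, OfficerID}.
Within {AcctType, Amount, Branch, LoanNo, OfficerID}: {OfficerID}⁺ ∩ {AcctType, Amount, Branch, LoanNo, OfficerID} = {AcctType, Branch, OfficerID}, not the whole set, so OfficerID --> AcctType, Branch violates BCNF; decompose into {AcctType, Branch, OfficerID} and {Amount, LoanNo, OfficerID}.
Within {AcctType, Branch, OfficerID}: {AcctType}⁺ ∩ {AcctType, Branch, OfficerID} = {AcctType, Branch}, not the whole set, so AcctType --> Branch violates BCNF; decompose into {AcctType, Branch} and {AcctType, OfficerID}.
{AcctType, Branch} has no BCNF violation.
{AcctType, OfficerID} has no BCNF violation.
{Amount, LoanNo, OfficerID} has no BCNF violation.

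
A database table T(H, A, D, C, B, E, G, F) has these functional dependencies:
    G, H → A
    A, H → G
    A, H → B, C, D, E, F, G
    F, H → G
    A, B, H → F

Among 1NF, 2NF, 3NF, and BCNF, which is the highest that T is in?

BCNF

Candidate keys: {A, H}, {F, H}, {G, H}. Prime attributes: {A, F, G, H}.
Each dependency's left side is a superkey — BCNF holds.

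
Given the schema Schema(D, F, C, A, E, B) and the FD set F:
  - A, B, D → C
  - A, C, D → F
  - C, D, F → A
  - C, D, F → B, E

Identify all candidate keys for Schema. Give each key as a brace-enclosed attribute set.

Attributes never on any right-hand side: {D} — every candidate key must contain it.
{A, B, D}⁺ = {A, B, C, D, E, F}, which is every attribute, so {A, B, D} is a candidate key.
{A, C, D}⁺ = {A, B, C, D, E, F}, which is every attribute, so {A, C, D} is a candidate key.
{C, D, F}⁺ = {A, B, C, D, E, F}, which is every attribute, so {C, D, F} is a candidate key.
No proper subset of any of these is a key, and no other minimal superkey exists.

{A, B, D}, {A, C, D}, {C, D, F}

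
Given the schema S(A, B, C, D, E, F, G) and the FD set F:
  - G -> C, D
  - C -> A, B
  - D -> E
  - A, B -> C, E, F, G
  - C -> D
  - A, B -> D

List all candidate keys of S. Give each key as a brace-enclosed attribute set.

{A, B}, {C}, {G}

Closure of {C} is {A, B, C, D, E, F, G}, the whole schema; {C} is a candidate key.
Closure of {G} is {A, B, C, D, E, F, G}, the whole schema; {G} is a candidate key.
Closure of {A, B} is {A, B, C, D, E, F, G}, the whole schema; {A, B} is a candidate key.
These are minimal and exhaustive — every other superkey contains one of them.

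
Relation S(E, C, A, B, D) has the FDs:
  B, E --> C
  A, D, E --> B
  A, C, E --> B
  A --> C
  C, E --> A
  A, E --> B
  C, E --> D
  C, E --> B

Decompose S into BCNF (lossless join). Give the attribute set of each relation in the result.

Candidate keys of the original relation: {A, E}, {B, E}, {C, E}.
{A, B, C, D, E}: {A} determines {A, C} here but is not a superkey — split on A --> C, giving {A, C} and {A, B, D, E}.
{A, C} has no BCNF violation.
{A, B, D, E} has no BCNF violation.

{A, B, D, E}; {A, C}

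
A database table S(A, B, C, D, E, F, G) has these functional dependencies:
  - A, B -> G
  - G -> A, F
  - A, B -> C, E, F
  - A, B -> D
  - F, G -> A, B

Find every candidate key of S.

{G} is a candidate key since {G}⁺ = {A, B, C, D, E, F, G} covers every attribute.
{A, B} is a candidate key since {A, B}⁺ = {A, B, C, D, E, F, G} covers every attribute.
These are minimal and exhaustive — every other superkey contains one of them.

{A, B}, {G}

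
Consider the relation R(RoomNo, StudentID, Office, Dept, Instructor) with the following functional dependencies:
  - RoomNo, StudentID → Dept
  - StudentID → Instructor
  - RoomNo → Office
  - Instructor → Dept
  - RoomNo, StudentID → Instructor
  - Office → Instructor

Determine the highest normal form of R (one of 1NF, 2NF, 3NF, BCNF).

1NF

Candidate key: {RoomNo, StudentID}. Prime attributes: {RoomNo, StudentID}.
For StudentID → Instructor we have {StudentID}⁺ = {Dept, Instructor, StudentID}; {StudentID} is not a superkey, so BCNF fails.
StudentID → Instructor determines the non-prime attribute {Instructor} from a non-superkey — 3NF is violated.
The proper key subset {RoomNo} of {RoomNo, StudentID} determines non-prime {Dept, Instructor, Office}, so the relation is not even in 2NF.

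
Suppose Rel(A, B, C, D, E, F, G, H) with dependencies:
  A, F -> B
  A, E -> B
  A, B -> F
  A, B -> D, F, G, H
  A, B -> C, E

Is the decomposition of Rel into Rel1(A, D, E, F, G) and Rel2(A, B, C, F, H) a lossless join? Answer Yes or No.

Yes

The shared attributes are {A, F} and {A, F}⁺ = {A, B, C, D, E, F, G, H}.
Since Rel1 ⊆ {A, B, C, D, E, F, G, H}, the intersection is a superkey of Rel1; the decomposition is lossless.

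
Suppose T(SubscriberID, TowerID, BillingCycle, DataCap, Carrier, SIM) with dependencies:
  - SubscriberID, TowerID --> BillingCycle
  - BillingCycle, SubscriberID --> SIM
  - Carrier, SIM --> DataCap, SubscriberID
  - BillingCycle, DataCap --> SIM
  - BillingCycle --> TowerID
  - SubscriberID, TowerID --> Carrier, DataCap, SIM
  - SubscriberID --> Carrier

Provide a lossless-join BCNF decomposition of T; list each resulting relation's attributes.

Candidate keys of the original relation: {BillingCycle, Carrier, DataCap}, {BillingCycle, Carrier, SIM}, {BillingCycle, SubscriberID}, {Carrier, SIM, TowerID}, {SubscriberID, TowerID}.
{BillingCycle, Carrier, DataCap, SIM, SubscriberID, TowerID}: {Carrier, SIM} determines {Carrier, DataCap, SIM, SubscriberID} here but is not a superkey — split on Carrier, SIM --> DataCap, SubscriberID, giving {Carrier, DataCap, SIM, SubscriberID} and {BillingCycle, Carrier, SIM, TowerID}.
{Carrier, DataCap, SIM, SubscriberID}: {SubscriberID} determines {Carrier, SubscriberID} here but is not a superkey — split on SubscriberID --> Carrier, giving {Carrier, SubscriberID} and {DataCap, SIM, SubscriberID}.
{Carrier, SubscriberID}: every determinant is a superkey — BCNF.
{DataCap, SIM, SubscriberID}: every determinant is a superkey — BCNF.
{BillingCycle, Carrier, SIM, TowerID}: {BillingCycle} determines {BillingCycle, TowerID} here but is not a superkey — split on BillingCycle --> TowerID, giving {BillingCycle, TowerID} and {BillingCycle, Carrier, SIM}.
{BillingCycle, TowerID}: every determinant is a superkey — BCNF.
{BillingCycle, Carrier, SIM}: every determinant is a superkey — BCNF.

{BillingCycle, Carrier, SIM}; {BillingCycle, TowerID}; {Carrier, SubscriberID}; {DataCap, SIM, SubscriberID}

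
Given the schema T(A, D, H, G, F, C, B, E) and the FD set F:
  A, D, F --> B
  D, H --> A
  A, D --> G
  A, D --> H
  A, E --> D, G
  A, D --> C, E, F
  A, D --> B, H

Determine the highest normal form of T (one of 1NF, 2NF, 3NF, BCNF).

BCNF

Candidate keys: {A, D}, {A, E}, {D, H}. Prime attributes: {A, D, E, H}.
The left-hand side of every FD is a superkey, so BCNF is satisfied.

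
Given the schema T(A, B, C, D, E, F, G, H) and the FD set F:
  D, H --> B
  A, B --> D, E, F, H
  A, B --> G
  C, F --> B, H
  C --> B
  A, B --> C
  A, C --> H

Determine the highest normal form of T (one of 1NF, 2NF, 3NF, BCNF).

3NF

Candidate keys: {A, B}, {A, C}, {A, D, H}. Prime attributes: {A, B, C, D, H}.
D, H --> B: {D, H}⁺ = {B, D, H}, which is not all of the attributes, so the left side is not a superkey — BCNF is violated.
Since {B} ⊆ prime attributes and every other non-superkey FD also has a prime right side, the schema is in 3NF.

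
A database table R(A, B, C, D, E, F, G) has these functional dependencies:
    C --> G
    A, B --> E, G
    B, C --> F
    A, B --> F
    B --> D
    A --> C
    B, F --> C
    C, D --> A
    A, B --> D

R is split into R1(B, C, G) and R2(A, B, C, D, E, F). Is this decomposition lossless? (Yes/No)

R1 ∩ R2 = {B, C}; its closure under F is {A, B, C, D, E, F, G}.
R1 is contained in that closure, so R1 ∩ R2 --> R1 holds and the join is lossless.

Yes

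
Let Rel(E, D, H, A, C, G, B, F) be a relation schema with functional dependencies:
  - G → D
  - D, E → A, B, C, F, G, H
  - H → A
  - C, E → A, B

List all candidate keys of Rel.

{D, E}, {E, G}

{E} never appears on the right of any FD, so every key must include it.
{D, E}⁺ = {A, B, C, D, E, F, G, H}, which is every attribute, so {D, E} is a candidate key.
{E, G}⁺ = {A, B, C, D, E, F, G, H}, which is every attribute, so {E, G} is a candidate key.
Any other superkey properly contains one of these, so there are no further candidate keys.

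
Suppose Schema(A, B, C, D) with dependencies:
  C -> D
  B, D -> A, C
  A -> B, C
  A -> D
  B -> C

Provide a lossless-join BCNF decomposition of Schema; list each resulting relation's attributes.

{A, B, C}; {C, D}

Candidate keys of the original relation: {A}, {B}.
{A, B, C, D}: {C} determines {C, D} here but is not a superkey — split on C -> D, giving {C, D} and {A, B, C}.
{C, D} is in BCNF.
{A, B, C} is in BCNF.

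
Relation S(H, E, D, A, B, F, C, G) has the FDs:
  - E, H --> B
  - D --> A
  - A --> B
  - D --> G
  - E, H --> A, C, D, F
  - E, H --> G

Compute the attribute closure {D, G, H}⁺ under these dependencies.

Start with {D, G, H}.
D --> A applies; add {A} → now {A, D, G, H}.
A --> B applies; add {B} → now {A, B, D, G, H}.
No further FD applies.

{A, B, D, G, H}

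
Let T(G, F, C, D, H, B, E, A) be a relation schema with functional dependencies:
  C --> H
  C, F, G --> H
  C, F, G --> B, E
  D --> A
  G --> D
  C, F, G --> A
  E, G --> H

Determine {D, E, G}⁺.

{A, D, E, G, H}

Start with {D, E, G}.
D --> A applies; add {A} → now {A, D, E, G}.
E, G --> H applies; add {H} → now {A, D, E, G, H}.
No further FD applies.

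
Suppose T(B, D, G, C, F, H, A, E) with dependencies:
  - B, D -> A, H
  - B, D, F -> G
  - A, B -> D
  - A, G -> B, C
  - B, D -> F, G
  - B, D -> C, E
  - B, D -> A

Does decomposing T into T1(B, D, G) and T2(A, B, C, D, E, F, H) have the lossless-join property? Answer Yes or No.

T1 ∩ T2 = {B, D}; its closure under F is {A, B, C, D, E, F, G, H}.
T1 is contained in that closure, so T1 ∩ T2 -> T1 holds and the join is lossless.

Yes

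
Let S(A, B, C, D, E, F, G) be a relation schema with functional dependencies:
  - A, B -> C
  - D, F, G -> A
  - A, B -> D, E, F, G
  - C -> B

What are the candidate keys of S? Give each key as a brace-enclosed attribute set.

{A, B}⁺ = {A, B, C, D, E, F, G}, which is every attribute, so {A, B} is a candidate key.
{A, C}⁺ = {A, B, C, D, E, F, G}, which is every attribute, so {A, C} is a candidate key.
{B, D, F, G}⁺ = {A, B, C, D, E, F, G}, which is every attribute, so {B, D, F, G} is a candidate key.
{C, D, F, G}⁺ = {A, B, C, D, E, F, G}, which is every attribute, so {C, D, F, G} is a candidate key.
These are minimal and exhaustive — every other superkey contains one of them.

{A, B}, {A, C}, {B, D, F, G}, {C, D, F, G}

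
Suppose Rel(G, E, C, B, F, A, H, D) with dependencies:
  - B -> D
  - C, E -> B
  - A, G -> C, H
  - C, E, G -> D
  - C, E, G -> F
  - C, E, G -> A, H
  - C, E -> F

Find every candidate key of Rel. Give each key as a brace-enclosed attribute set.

{A, E, G}, {C, E, G}

Attributes never on any right-hand side: {E, G} — every candidate key must contain all of them.
{A, E, G} is a candidate key since {A, E, G}⁺ = {A, B, C, D, E, F, G, H} covers every attribute.
{C, E, G} is a candidate key since {C, E, G}⁺ = {A, B, C, D, E, F, G, H} covers every attribute.
No proper subset of any of these is a key, and no other minimal superkey exists.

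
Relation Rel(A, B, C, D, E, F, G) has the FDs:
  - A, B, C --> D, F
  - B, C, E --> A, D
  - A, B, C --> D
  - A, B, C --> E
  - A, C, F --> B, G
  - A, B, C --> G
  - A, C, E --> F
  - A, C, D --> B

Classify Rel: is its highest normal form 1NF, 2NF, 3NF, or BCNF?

Candidate keys: {A, B, C}, {A, C, D}, {A, C, E}, {A, C, F}, {B, C, E}. Prime attributes: {A, B, C, D, E, F}.
Each dependency's left side is a superkey — BCNF holds.

BCNF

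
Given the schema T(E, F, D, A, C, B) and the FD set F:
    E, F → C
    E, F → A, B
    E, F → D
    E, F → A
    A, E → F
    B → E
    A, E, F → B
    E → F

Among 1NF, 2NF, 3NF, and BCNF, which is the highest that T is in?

BCNF

Candidate keys: {B}, {E}. Prime attributes: {B, E}.
The left-hand side of every FD is a superkey, so BCNF is satisfied.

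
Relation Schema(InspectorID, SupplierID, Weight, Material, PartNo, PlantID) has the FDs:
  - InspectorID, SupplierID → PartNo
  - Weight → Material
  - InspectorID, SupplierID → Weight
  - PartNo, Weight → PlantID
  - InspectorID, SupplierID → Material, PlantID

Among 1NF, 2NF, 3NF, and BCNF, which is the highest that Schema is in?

Candidate key: {InspectorID, SupplierID}. Prime attributes: {InspectorID, SupplierID}.
Weight → Material: {Weight}⁺ = {Material, Weight}, which is not all of the attributes, so the left side is not a superkey — BCNF is violated.
Weight → Material has non-prime {Material} on the right and a non-superkey on the left, so 3NF fails.
No proper subset of a key has a non-prime attribute in its closure, so there is no partial dependency; 2NF holds.

2NF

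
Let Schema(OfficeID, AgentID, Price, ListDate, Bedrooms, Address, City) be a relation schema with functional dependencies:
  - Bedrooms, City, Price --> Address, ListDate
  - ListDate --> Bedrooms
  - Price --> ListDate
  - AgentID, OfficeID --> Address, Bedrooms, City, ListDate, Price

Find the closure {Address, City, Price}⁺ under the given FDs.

{Address, Bedrooms, City, ListDate, Price}

Start with {Address, City, Price}.
Price --> ListDate applies; add {ListDate} → now {Address, City, ListDate, Price}.
ListDate --> Bedrooms applies; add {Bedrooms} → now {Address, Bedrooms, City, ListDate, Price}.
No further FD applies.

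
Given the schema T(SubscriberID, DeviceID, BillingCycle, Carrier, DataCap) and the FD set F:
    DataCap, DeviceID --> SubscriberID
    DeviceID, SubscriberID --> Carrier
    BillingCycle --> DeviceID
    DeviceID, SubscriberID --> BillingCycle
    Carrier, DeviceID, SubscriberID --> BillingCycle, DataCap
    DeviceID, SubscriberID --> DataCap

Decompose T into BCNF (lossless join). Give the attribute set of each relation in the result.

Candidate keys of the original relation: {BillingCycle, DataCap}, {BillingCycle, SubscriberID}, {DataCap, DeviceID}, {DeviceID, SubscriberID}.
Within {BillingCycle, Carrier, DataCap, DeviceID, SubscriberID}: {BillingCycle}⁺ ∩ {BillingCycle, Carrier, DataCap, DeviceID, SubscriberID} = {BillingCycle, DeviceID}, not the whole set, so BillingCycle --> DeviceID violates BCNF; decompose into {BillingCycle, DeviceID} and {BillingCycle, Carrier, DataCap, SubscriberID}.
{BillingCycle, DeviceID}: every determinant is a superkey — BCNF.
{BillingCycle, Carrier, DataCap, SubscriberID}: every determinant is a superkey — BCNF.

{BillingCycle, Carrier, DataCap, SubscriberID}; {BillingCycle, DeviceID}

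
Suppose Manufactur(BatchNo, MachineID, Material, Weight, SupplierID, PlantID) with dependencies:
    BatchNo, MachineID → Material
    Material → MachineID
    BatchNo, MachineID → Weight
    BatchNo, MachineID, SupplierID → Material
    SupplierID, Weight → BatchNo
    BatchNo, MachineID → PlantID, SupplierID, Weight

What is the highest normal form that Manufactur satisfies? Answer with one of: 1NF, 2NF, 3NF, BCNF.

3NF

Candidate keys: {BatchNo, MachineID}, {BatchNo, Material}, {MachineID, SupplierID, Weight}, {Material, SupplierID, Weight}. Prime attributes: {BatchNo, MachineID, Material, SupplierID, Weight}.
Material → MachineID: {Material}⁺ = {MachineID, Material}, which is not all of the attributes, so the left side is not a superkey — BCNF is violated.
Its right-hand attributes {MachineID} are all prime, as are those of every other non-superkey FD — the relation is in 3NF.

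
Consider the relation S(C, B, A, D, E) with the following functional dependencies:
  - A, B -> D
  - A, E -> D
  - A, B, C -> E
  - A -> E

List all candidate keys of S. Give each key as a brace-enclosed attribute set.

{A, B, C} never appear on the right of any FD, so every key must include all of them.
{A, B, C}⁺ = {A, B, C, D, E} — all of the relation — so {A, B, C} is a candidate key.
Every other attribute set either contains this one or has a smaller closure.

{A, B, C}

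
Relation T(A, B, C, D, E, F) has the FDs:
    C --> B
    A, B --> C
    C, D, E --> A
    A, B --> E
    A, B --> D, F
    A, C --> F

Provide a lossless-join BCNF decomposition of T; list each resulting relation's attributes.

{A, C, D, E, F}; {B, C}

Candidate keys of the original relation: {A, B}, {A, C}, {C, D, E}.
Within {A, B, C, D, E, F}: {C}⁺ ∩ {A, B, C, D, E, F} = {B, C}, not the whole set, so C --> B violates BCNF; decompose into {B, C} and {A, C, D, E, F}.
{B, C} has no BCNF violation.
{A, C, D, E, F} has no BCNF violation.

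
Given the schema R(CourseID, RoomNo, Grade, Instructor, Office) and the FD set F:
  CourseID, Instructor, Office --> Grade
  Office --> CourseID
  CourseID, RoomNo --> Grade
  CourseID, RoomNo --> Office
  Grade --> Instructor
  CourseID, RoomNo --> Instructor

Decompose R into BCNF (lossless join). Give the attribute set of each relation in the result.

Candidate keys of the original relation: {CourseID, RoomNo}, {Office, RoomNo}.
Within {CourseID, Grade, Instructor, Office, RoomNo}: {CourseID, Instructor, Office}⁺ ∩ {CourseID, Grade, Instructor, Office, RoomNo} = {CourseID, Grade, Instructor, Office}, not the whole set, so CourseID, Instructor, Office --> Grade violates BCNF; decompose into {CourseID, Grade, Instructor, Office} and {CourseID, Instructor, Office, RoomNo}.
Within {CourseID, Grade, Instructor, Office}: {Office}⁺ ∩ {CourseID, Grade, Instructor, Office} = {CourseID, Office}, not the whole set, so Office --> CourseID violates BCNF; decompose into {CourseID, Office} and {Grade, Instructor, Office}.
{CourseID, Office} is in BCNF.
Within {Grade, Instructor, Office}: {Grade}⁺ ∩ {Grade, Instructor, Office} = {Grade, Instructor}, not the whole set, so Grade --> Instructor violates BCNF; decompose into {Grade, Instructor} and {Grade, Office}.
{Grade, Instructor} is in BCNF.
{Grade, Office} is in BCNF.
Within {CourseID, Instructor, Office, RoomNo}: {Office}⁺ ∩ {CourseID, Instructor, Office, RoomNo} = {CourseID, Office}, not the whole set, so Office --> CourseID violates BCNF; decompose into {CourseID, Office} and {Instructor, Office, RoomNo}.
{CourseID, Office} is in BCNF.
{Instructor, Office, RoomNo} is in BCNF.

{CourseID, Office}; {Grade, Instructor}; {Grade, Office}; {Instructor, Office, RoomNo}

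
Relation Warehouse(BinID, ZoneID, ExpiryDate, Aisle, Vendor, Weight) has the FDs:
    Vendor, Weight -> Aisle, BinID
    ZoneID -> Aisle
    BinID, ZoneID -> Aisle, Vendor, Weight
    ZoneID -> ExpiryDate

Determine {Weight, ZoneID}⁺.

Start with {Weight, ZoneID}.
ZoneID -> Aisle applies; add {Aisle} → now {Aisle, Weight, ZoneID}.
ZoneID -> ExpiryDate applies; add {ExpiryDate} → now {Aisle, ExpiryDate, Weight, ZoneID}.
No further FD applies.

{Aisle, ExpiryDate, Weight, ZoneID}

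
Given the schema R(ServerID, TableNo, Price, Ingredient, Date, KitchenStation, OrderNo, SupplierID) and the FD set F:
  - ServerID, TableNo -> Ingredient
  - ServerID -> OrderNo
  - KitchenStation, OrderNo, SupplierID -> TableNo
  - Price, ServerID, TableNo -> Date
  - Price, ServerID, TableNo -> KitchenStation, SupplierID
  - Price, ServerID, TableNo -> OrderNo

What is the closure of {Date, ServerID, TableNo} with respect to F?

{Date, Ingredient, OrderNo, ServerID, TableNo}

Start with {Date, ServerID, TableNo}.
ServerID, TableNo -> Ingredient applies; add {Ingredient} → now {Date, Ingredient, ServerID, TableNo}.
ServerID -> OrderNo applies; add {OrderNo} → now {Date, Ingredient, OrderNo, ServerID, TableNo}.
No further FD applies.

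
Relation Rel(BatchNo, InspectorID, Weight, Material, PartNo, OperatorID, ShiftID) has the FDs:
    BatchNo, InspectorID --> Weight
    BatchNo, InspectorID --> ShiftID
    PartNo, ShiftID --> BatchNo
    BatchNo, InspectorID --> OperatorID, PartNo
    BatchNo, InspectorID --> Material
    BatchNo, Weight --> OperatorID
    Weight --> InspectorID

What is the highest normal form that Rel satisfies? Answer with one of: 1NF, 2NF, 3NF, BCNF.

3NF

Candidate keys: {BatchNo, InspectorID}, {BatchNo, Weight}, {InspectorID, PartNo, ShiftID}, {PartNo, ShiftID, Weight}. Prime attributes: {BatchNo, InspectorID, PartNo, ShiftID, Weight}.
PartNo, ShiftID --> BatchNo: {PartNo, ShiftID}⁺ = {BatchNo, PartNo, ShiftID}, which is not all of the attributes, so the left side is not a superkey — BCNF is violated.
Its right-hand attributes {BatchNo} are all prime, as are those of every other non-superkey FD — the relation is in 3NF.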